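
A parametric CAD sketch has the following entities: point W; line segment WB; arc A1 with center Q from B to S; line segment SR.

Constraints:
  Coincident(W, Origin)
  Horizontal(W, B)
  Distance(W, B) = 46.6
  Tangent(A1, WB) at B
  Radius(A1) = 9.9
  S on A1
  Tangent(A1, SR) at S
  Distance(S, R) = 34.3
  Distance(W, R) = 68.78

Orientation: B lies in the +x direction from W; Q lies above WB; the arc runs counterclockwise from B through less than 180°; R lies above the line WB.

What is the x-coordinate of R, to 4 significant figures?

51.83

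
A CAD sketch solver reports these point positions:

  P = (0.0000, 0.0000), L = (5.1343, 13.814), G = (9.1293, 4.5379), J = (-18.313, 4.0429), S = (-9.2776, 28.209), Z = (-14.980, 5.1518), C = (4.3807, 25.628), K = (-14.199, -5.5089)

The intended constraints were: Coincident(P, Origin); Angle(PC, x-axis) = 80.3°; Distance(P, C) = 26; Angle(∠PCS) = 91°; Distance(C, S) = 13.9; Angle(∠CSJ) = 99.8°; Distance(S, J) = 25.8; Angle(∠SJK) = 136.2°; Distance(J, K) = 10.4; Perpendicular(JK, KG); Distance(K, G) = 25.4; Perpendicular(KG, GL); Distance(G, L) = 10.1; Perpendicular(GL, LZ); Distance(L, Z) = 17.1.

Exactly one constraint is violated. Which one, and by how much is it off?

Distance(L, Z) = 17.1 — off by 4.80.

P = (0.00, 0.00) ✓; PC at 80.30° ✓; |PC| = 26.00 ✓; ∠PCS = 91.00° ✓; |CS| = 13.90 ✓; ∠CSJ = 99.80° ✓; |SJ| = 25.80 ✓; ∠SJK = 136.2° ✓; |JK| = 10.40 ✓; ∠(JK, KG) = 90.00° ✓; |KG| = 25.40 ✓; ∠(KG, GL) = 90.00° ✓; |GL| = 10.10 ✓; ∠(GL, LZ) = 90.00° ✓; |LZ| = 21.90 ✗.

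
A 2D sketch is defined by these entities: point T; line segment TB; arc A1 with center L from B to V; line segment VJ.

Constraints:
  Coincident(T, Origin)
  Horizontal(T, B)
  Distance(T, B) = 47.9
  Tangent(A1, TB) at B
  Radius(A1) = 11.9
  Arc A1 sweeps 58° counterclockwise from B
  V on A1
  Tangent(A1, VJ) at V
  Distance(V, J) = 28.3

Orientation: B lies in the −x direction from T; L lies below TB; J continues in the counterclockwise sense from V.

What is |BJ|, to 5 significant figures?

38.797

T is at the origin; T and B share the same y with |TB| = 47.9 and B on the −x side, so B = (-47.900, 0.0000). The tangent condition forces LB to be normal to TB, so L = B + (0, -11.9) = (-47.900, -11.900). On A1, B sits at bearing 90° from L; a 58° counterclockwise sweep puts V at bearing 148°, so V = L + 11.9·(cos 148°, sin 148°) = (-57.992, -5.5940). Since A1 is tangent to VJ there, LV ⟂ VJ, so VJ runs along (−sin 148°, cos 148°); with |VJ| = 28.3, J = (-72.988, -29.594). Then |BJ| = |J − B| = 38.797.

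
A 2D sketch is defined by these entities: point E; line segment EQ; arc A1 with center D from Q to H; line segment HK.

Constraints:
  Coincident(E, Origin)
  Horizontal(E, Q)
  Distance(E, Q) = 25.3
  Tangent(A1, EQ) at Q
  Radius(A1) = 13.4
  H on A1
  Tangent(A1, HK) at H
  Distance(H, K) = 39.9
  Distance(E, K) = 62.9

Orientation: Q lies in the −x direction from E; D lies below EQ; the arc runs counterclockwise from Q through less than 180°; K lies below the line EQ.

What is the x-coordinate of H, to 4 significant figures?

-38.41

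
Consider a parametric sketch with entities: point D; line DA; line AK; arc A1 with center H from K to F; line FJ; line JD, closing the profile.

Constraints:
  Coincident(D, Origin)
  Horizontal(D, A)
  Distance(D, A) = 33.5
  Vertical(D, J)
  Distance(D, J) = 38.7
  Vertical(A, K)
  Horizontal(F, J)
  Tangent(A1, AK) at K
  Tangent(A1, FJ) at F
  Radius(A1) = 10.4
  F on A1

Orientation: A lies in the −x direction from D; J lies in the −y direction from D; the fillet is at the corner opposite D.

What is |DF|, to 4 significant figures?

45.07

D is at the origin; D and A share the same y with |DA| = 33.5 and A on the −x side, so A = (-33.50, 0.000). DJ is vertical with |DJ| = 38.7 and J on the −y side, so J = (0.000, -38.70). The virtual corner opposite D is at (-33.50, -38.70). Since A1 is tangent to AK there, HK ⟂ AK and tangency of A1 to FJ means the radius HF is perpendicular to FJ, with radius 10.4, so the center H sits 10.4 in from both sides at H = (-23.10, -28.30). That places the tangent points at K = (-33.50, -28.30) on AK and F = (-23.10, -38.70) on FJ. Then |DF| = |F − D| = 45.07.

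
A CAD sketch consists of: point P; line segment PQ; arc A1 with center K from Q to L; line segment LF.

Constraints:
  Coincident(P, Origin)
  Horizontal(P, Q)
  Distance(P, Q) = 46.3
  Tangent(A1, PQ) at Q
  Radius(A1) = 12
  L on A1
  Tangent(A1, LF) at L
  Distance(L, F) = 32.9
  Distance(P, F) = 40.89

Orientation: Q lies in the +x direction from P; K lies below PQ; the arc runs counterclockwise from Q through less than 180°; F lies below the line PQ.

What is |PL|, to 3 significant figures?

36.3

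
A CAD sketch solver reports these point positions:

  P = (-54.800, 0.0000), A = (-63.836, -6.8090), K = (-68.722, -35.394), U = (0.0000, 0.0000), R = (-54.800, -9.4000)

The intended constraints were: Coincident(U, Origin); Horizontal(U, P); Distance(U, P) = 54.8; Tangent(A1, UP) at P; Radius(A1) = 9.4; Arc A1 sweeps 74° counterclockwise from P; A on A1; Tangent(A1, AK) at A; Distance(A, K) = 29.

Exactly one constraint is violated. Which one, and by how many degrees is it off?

Tangent(A1, AK) at A — off by 6.30°.

U = (0.00, 0.00) ✓; U.y = 0.00, P.y = 0.00 ✓; |UP| = 54.80 ✓; ∠(RP, PU) = 90.00° ✓; |RP| = 9.400 ✓; bearing(R→A) − bearing(R→P) = 74.00° ✓; |RA| = 9.400 ✓; ∠(RA, AK) = 83.70° ✗; |AK| = 29.00 ✓.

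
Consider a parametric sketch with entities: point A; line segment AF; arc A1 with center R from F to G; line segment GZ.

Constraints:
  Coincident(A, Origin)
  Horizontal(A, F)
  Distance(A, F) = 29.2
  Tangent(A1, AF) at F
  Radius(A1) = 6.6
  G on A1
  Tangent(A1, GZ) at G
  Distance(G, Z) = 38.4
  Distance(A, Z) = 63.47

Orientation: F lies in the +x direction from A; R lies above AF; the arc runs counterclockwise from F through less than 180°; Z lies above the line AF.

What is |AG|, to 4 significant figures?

35.60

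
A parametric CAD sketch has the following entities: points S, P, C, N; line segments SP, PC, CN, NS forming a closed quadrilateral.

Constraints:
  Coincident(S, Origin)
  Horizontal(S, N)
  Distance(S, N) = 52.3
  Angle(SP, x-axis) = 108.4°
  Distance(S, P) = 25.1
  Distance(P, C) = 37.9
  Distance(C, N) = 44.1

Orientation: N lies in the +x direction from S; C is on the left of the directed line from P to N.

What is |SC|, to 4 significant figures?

45.95

Checks: S = (0.00, 0.00) ✓; |PC| = 37.90 ✓; |CN| = 44.10 ✓.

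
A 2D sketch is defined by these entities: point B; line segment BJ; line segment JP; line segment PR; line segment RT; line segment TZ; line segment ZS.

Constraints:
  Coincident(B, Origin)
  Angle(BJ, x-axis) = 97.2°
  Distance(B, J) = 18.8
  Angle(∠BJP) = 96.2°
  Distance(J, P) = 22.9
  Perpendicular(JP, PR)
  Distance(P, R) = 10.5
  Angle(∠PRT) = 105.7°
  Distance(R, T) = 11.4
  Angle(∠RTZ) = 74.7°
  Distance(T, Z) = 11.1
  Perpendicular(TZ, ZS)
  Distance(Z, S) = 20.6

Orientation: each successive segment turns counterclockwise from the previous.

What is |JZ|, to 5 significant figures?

12.106

B is at the origin; BJ runs at 97.2° with length 18.8, so J = (-2.3563, 18.652). ∠BJP = 96.2° gives JP at -179.00° from the x-axis; with |JP| = 22.9, P = (-25.253, 18.252). The perpendicularity gives PR at right angles to JP, so PR runs at -89.000°; with |PR| = 10.5, R = (-25.070, 7.7537). ∠PRT = 105.7° gives RT at -14.700° from the x-axis; with |RT| = 11.4, T = (-14.043, 4.8609). ∠RTZ = 74.7° gives TZ at 90.600° from the x-axis; with |TZ| = 11.1, Z = (-14.159, 15.960). Then |JZ| = |Z − J| = 12.106.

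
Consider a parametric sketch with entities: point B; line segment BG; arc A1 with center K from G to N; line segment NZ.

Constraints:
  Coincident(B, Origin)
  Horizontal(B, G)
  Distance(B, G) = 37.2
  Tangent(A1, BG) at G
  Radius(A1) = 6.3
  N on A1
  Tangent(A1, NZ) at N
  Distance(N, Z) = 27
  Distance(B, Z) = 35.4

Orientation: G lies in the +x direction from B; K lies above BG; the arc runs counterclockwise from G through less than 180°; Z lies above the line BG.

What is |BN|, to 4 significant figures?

42.76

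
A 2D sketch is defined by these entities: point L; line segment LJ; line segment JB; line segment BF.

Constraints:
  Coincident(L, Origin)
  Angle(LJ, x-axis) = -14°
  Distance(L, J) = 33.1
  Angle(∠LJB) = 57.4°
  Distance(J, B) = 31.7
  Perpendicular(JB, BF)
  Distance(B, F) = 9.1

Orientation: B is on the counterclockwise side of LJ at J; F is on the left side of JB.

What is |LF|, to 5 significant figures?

23.349

L is at the origin; LJ runs at -14.0° with length 33.1, so J = 33.1·(cos -14.0°, sin -14.0°) = (32.117, -8.0076). ∠LJB = 57.4°, so JB runs at -14.0° + (180° − 57.4°) = 108.60° from the x-axis; with |JB| = 31.7, B = J + 31.7·(cos 108.60°, sin 108.60°) = (22.006, 22.037). The perpendicularity gives BF at right angles to JB; with |BF| = 9.1 on the left of JB, F = B + 9.1·(-0.94777, -0.31896) = (13.381, 19.134). Then |LF| = |F − L| = 23.349.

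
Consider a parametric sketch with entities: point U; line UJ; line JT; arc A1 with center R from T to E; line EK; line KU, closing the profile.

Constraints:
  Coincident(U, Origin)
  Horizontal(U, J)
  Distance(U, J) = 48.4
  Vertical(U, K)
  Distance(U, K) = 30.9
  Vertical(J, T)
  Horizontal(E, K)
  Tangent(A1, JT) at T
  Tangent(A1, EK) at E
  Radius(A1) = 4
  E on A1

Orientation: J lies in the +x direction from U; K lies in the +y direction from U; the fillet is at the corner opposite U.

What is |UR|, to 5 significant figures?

51.913

UK is vertical with |UK| = 30.9 and K on the +y side, so K = (0.0000, 30.900). The virtual corner opposite U is at (48.400, 30.900). The tangent condition forces RT to be normal to JT and A1 meets EK tangentially, so RE is at right angles to EK, with radius 4.0, so the center R sits 4.0 in from both sides at R = (44.400, 26.900). Then |UR| = |R − U| = 51.913.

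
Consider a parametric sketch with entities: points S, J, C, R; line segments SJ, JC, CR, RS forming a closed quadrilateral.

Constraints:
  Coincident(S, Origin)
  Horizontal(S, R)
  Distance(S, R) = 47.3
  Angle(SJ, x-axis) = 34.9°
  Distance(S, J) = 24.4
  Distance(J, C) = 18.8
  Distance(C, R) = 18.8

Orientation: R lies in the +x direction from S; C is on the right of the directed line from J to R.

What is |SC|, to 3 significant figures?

28.8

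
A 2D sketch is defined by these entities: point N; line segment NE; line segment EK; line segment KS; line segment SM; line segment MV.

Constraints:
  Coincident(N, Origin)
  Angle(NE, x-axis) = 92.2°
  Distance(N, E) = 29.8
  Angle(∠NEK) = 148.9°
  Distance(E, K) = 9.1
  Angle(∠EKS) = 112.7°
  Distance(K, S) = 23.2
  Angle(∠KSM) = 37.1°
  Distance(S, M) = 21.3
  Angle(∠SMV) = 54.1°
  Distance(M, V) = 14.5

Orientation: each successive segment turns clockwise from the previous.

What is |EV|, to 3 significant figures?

13.8

∠KSM = 37.1° gives SM at -149° from the x-axis; with |SM| = 21.3, M = (8.04, 24.3). ∠SMV = 54.1° gives MV at 85.0° from the x-axis; with |MV| = 14.5, V = (9.31, 38.7). Then |EV| = |V − E| = 13.8.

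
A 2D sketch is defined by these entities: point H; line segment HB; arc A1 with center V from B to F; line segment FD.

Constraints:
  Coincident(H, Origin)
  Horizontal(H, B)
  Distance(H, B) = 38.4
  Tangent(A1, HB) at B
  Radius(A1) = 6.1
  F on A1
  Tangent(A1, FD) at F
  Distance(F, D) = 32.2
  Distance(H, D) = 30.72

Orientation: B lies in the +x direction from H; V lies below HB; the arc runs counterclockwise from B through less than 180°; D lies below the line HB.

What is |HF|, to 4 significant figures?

33.70

H is at the origin; HB is horizontal with |HB| = 38.4 and B on the +x side, so B = (38.40, 0.000). The tangent condition forces VB to be normal to HB, so V = B + (0, -6.1) = (38.40, -6.100). Since VF ⟂ FD (tangency), |VD| = √(6.1² + 32.2²) = 32.77 regardless of where F sits on A1. So D lies on both circle(H, 30.72) and circle(V, 32.77); the below-HB intersection is D = (13.61, -27.54). F is the foot of the tangent from D: F = (33.62, -2.310).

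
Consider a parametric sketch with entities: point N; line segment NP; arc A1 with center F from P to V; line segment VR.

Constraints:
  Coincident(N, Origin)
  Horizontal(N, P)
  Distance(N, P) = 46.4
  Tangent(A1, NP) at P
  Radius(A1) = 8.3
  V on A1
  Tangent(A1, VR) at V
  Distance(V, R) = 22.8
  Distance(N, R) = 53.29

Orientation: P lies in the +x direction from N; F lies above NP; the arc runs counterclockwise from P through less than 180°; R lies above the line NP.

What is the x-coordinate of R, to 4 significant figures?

42.43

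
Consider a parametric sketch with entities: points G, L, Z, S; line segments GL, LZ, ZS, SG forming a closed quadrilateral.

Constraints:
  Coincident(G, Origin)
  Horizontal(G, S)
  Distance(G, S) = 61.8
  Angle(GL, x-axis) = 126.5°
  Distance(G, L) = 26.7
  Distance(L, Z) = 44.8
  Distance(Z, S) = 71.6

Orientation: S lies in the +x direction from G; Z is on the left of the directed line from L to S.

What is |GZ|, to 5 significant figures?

56.062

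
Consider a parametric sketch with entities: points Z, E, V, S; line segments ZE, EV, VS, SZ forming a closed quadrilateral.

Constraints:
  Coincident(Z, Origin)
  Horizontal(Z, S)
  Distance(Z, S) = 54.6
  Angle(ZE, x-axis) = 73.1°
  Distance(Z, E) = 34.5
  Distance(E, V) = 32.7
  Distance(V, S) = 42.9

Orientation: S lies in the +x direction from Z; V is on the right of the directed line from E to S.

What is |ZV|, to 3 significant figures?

11.7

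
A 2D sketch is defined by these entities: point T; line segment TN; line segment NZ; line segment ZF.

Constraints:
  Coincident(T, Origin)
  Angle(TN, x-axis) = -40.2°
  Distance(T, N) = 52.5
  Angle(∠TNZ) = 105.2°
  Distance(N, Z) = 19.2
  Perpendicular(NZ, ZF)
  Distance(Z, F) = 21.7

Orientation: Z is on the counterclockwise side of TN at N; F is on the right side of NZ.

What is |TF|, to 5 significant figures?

79.518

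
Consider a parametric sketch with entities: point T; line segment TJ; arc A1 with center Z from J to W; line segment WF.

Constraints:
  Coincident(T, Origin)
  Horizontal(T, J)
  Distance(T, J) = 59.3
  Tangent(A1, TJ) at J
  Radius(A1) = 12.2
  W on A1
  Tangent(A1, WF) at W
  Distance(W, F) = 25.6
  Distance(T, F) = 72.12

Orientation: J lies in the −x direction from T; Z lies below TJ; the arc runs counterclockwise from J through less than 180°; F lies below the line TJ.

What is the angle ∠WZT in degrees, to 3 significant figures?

167°

Checks: |ZW| = 12.20 ✓; ∠(ZW, WF) = 90.00° ✓; |WF| = 25.60 ✓; |TF| = 72.12 ✓.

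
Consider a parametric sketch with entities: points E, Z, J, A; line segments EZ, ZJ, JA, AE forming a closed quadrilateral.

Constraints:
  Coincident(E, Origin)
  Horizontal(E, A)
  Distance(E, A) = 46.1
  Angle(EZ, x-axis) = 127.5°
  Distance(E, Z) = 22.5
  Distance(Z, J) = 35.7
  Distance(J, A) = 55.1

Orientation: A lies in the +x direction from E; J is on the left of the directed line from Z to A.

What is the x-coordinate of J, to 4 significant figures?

11.64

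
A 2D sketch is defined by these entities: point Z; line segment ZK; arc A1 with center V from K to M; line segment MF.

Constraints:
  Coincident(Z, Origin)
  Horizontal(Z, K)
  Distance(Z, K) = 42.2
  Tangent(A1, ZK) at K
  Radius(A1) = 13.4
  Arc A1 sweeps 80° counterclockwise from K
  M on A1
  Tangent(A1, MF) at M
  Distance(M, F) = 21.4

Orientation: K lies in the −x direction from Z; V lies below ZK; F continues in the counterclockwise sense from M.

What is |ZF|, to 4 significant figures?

67.29

Z is at the origin; ZK is horizontal with |ZK| = 42.2 and K on the −x side, so K = (-42.20, 0.000). The tangent condition forces VK to be normal to ZK, so V = K + (0, -13.4) = (-42.20, -13.40). On A1, K sits at bearing 90° from V; an 80° counterclockwise sweep puts M at bearing 170°, so M = V + 13.4·(cos 170°, sin 170°) = (-55.40, -11.07). The tangent condition forces VM to be normal to MF, so MF runs along (−sin 170°, cos 170°); with |MF| = 21.4, F = (-59.11, -32.15). Then |ZF| = |F − Z| = 67.29.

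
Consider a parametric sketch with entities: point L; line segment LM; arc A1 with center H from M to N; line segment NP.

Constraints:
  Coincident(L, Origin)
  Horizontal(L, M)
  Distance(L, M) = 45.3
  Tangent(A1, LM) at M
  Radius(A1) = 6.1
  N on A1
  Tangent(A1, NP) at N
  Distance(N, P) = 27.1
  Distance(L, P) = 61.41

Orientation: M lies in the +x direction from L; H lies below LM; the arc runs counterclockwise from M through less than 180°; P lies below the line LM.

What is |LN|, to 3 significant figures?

40.8

Checks: |HN| = 6.100 ✓; ∠(HN, NP) = 90.00° ✓; |NP| = 27.10 ✓; |LP| = 61.41 ✓.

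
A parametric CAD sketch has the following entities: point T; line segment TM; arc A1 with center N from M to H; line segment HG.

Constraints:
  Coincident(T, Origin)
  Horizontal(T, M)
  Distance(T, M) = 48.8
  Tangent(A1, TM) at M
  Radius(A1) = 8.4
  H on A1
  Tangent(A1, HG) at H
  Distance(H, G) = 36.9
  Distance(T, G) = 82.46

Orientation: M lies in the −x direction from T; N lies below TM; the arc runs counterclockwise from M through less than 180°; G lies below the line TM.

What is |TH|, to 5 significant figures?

56.355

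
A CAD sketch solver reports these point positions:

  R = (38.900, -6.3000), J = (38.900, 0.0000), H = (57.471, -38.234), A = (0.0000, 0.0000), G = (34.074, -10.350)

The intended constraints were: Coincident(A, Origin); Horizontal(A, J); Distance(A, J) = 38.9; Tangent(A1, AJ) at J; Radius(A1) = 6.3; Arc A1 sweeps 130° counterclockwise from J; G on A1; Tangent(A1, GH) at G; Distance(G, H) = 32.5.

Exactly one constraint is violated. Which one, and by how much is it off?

Distance(G, H) = 32.5 — off by 3.90.

A = (0.00, 0.00) ✓; A.y = 0.00, J.y = 0.00 ✓; |AJ| = 38.90 ✓; ∠(RJ, JA) = 90.00° ✓; |RJ| = 6.300 ✓; bearing(R→G) − bearing(R→J) = 130.0° ✓; |RG| = 6.300 ✓; ∠(RG, GH) = 90.00° ✓; |GH| = 36.40 ✗.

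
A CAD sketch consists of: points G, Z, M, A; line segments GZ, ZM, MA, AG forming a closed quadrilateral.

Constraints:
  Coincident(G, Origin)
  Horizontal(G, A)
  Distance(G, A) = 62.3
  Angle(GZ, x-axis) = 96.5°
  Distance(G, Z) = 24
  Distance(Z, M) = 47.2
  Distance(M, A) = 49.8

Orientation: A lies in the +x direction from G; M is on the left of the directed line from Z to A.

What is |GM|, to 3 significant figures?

59.6

Checks: |ZM| = 47.20 ✓; |MA| = 49.80 ✓.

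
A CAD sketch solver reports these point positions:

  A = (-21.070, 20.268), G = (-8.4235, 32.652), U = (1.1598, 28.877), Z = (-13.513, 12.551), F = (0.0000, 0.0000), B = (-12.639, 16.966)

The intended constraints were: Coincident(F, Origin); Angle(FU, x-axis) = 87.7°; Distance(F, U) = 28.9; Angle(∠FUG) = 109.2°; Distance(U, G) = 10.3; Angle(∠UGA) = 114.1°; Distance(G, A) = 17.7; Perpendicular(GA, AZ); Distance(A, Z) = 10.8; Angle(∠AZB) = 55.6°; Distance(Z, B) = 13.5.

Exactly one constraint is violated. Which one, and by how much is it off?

Distance(Z, B) = 13.5 — off by 9.00.

F = (0.00, 0.00) ✓; FU at 87.70° ✓; |FU| = 28.90 ✓; ∠FUG = 109.2° ✓; |UG| = 10.30 ✓; ∠UGA = 114.1° ✓; |GA| = 17.70 ✓; ∠(GA, AZ) = 90.00° ✓; |AZ| = 10.80 ✓; ∠AZB = 55.60° ✓; |ZB| = 4.501 ✗.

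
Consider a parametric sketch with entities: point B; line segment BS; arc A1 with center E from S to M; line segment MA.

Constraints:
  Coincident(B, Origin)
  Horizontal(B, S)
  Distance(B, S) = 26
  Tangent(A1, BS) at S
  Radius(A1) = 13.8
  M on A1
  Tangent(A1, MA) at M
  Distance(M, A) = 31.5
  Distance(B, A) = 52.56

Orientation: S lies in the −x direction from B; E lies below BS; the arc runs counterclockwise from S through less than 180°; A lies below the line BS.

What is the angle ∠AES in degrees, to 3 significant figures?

173°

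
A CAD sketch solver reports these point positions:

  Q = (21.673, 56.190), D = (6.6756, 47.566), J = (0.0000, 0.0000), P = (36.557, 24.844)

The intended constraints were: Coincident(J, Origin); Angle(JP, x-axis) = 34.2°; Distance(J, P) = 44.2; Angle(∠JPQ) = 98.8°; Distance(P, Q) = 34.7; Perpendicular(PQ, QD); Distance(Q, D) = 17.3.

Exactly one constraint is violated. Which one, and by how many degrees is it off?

Perpendicular(PQ, QD) — off by 4.50°.

J = (0.00, 0.00) ✓; JP at 34.20° ✓; |JP| = 44.20 ✓; ∠JPQ = 98.80° ✓; |PQ| = 34.70 ✓; ∠(PQ, QD) = 94.50° ✗; |QD| = 17.30 ✓.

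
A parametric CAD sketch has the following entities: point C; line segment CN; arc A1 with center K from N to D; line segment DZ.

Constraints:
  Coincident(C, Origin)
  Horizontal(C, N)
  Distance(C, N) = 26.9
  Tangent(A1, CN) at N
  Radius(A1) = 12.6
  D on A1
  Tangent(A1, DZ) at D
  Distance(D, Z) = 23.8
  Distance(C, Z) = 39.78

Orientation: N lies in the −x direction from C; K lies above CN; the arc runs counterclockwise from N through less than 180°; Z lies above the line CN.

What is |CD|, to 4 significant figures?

19.34

C is at the origin; CN is horizontal with |CN| = 26.9 and N on the −x side, so N = (-26.90, 0.000). Since A1 is tangent to CN there, KN ⟂ CN, so K = N + (0, 12.6) = (-26.90, 12.60). Since KD ⟂ DZ (tangency), |KZ| = √(12.6² + 23.8²) = 26.93 regardless of where D sits on A1. So Z lies on both circle(C, 39.78) and circle(K, 26.93); the above-CN intersection is Z = (-15.10, 36.80). D is the foot of the tangent from Z: D = (-14.31, 13.02).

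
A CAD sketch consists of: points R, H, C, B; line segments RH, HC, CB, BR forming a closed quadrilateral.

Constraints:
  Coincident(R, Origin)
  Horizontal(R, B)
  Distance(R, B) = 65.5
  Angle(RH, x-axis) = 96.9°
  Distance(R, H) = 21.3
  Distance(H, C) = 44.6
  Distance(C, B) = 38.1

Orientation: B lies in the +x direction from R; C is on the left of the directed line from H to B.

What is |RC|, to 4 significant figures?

50.67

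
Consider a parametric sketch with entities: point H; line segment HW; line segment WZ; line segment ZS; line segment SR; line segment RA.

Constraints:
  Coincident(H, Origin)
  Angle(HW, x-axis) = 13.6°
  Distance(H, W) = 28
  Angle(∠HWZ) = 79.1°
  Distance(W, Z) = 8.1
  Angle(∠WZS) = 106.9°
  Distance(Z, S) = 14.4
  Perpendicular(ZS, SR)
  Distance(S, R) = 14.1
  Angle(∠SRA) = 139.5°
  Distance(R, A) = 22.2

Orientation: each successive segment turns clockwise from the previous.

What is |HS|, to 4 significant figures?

15.40

H is at the origin; HW runs at 13.6° with length 28.0, so W = (27.21, 6.584). ∠HWZ = 79.1° gives WZ at -87.30° from the x-axis; with |WZ| = 8.1, Z = (27.60, -1.507). ∠WZS = 106.9° gives ZS at -160.4° from the x-axis; with |ZS| = 14.4, S = (14.03, -6.338). Then |HS| = |S − H| = 15.40.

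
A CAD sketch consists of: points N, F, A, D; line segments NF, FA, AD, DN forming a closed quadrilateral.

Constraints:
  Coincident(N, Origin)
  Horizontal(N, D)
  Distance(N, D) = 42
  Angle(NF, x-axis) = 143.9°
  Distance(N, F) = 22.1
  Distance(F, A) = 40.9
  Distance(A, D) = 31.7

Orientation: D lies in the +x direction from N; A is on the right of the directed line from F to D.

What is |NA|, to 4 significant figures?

18.93

N is at the origin; N and D share the same y with |ND| = 42.0 and D in +x, so D = (42.0, 0). NF runs at 143.9° with |NF| = 22.1, so F = (-17.86, 13.02). A is determined by |FA| = 40.9 and |AD| = 31.7 together: it lies at the intersection of circle(F, 40.9) and circle(D, 31.7). With |FD| = 61.26, the foot of the radical line on FD is 36.08 from F and the perpendicular offset is √(40.9² − 36.08²) = 19.26. Taking the right-of-FD solution: A = (13.30, -13.47).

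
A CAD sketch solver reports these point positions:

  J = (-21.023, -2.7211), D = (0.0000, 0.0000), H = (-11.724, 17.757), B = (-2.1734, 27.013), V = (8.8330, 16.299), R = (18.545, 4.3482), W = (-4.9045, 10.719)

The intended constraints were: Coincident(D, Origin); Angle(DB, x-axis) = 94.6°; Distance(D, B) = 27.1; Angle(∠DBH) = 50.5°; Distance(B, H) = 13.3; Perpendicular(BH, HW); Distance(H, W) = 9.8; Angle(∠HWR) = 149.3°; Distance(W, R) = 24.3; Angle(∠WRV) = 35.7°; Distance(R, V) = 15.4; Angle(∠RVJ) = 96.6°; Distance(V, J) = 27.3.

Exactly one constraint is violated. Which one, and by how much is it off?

Distance(V, J) = 27.3 — off by 8.10.

D = (0.00, 0.00) ✓; DB at 94.60° ✓; |DB| = 27.10 ✓; ∠DBH = 50.50° ✓; |BH| = 13.30 ✓; ∠(BH, HW) = 89.99° ✓; |HW| = 9.800 ✓; ∠HWR = 149.3° ✓; |WR| = 24.30 ✓; ∠WRV = 35.70° ✓; |RV| = 15.40 ✓; ∠RVJ = 96.60° ✓; |VJ| = 35.40 ✗.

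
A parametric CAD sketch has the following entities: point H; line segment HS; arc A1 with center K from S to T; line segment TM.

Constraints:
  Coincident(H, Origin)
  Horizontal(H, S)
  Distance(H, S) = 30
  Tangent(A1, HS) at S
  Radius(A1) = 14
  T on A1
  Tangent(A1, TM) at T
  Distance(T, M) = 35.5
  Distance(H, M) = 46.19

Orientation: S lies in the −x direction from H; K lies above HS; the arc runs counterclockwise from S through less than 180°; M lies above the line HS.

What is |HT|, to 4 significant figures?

19.63

H is at the origin; H and S share the same y with |HS| = 30.0 and S on the −x side, so S = (-30.00, 0.000). The tangent condition forces KS to be normal to HS, so K = S + (0, 14) = (-30.00, 14.00). Since KT ⟂ TM (tangency), |KM| = √(14.0² + 35.5²) = 38.16 regardless of where T sits on A1. So M lies on both circle(H, 46.19) and circle(K, 38.16); the above-HS intersection is M = (-8.355, 45.43). T is the foot of the tangent from M: T = (-16.36, 10.84).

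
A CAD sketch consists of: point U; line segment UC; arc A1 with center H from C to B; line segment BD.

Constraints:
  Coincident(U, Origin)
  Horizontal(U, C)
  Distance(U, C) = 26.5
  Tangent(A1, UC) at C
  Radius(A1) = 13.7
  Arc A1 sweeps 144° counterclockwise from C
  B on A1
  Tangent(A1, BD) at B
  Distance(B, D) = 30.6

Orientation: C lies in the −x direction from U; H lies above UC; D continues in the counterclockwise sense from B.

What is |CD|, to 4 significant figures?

45.92

U is at the origin; UC is horizontal with |UC| = 26.5 and C on the −x side, so C = (-26.50, 0.000). A1 meets UC tangentially, so HC is at right angles to UC, so H = C + (0, 13.7) = (-26.50, 13.70). On A1, C sits at bearing -90° from H; a 144° counterclockwise sweep puts B at bearing 54°, so B = H + 13.7·(cos 54°, sin 54°) = (-18.45, 24.78). Since A1 is tangent to BD there, HB ⟂ BD, so BD runs along (−sin 54°, cos 54°); with |BD| = 30.6, D = (-43.20, 42.77). Then |CD| = |D − C| = 45.92.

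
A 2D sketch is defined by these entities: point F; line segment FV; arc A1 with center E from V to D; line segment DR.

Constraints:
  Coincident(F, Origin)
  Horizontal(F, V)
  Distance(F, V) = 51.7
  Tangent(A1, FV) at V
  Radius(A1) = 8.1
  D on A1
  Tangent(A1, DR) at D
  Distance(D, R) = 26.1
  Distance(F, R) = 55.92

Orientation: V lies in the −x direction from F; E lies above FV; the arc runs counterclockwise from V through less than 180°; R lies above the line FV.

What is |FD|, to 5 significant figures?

44.377

F is at the origin; F and V share the same y with |FV| = 51.7 and V on the −x side, so V = (-51.700, 0.0000). Tangency of A1 to FV means the radius EV is perpendicular to FV, so E = V + (0, 8.1) = (-51.700, 8.1000). Since ED ⟂ DR (tangency), |ER| = √(8.1² + 26.1²) = 27.328 regardless of where D sits on A1. So R lies on both circle(F, 55.92) and circle(E, 27.328); the above-FV intersection is R = (-44.121, 34.356). D is the foot of the tangent from R: D = (-43.602, 8.2613).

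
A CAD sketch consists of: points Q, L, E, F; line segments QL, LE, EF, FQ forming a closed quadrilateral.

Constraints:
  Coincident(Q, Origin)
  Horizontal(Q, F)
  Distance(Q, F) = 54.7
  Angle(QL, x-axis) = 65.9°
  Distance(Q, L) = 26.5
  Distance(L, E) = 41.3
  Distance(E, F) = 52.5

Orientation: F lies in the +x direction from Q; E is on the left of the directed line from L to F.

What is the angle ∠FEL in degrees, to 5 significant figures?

63.257°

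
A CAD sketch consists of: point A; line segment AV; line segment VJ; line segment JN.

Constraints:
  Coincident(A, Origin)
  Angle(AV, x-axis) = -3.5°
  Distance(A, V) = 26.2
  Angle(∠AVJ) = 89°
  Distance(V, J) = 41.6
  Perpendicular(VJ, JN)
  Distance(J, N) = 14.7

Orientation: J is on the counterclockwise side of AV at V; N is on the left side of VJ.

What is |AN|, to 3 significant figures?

42.7

A is at the origin; AV runs at -3.5° with length 26.2, so V = 26.2·(cos -3.5°, sin -3.5°) = (26.2, -1.60). ∠AVJ = 89.0°, so VJ runs at -3.5° + (180° − 89.0°) = 87.5° from the x-axis; with |VJ| = 41.6, J = V + 41.6·(cos 87.5°, sin 87.5°) = (28.0, 40.0). The perpendicularity gives JN at right angles to VJ; with |JN| = 14.7 on the left of VJ, N = J + 14.7·(-0.999, 0.0436) = (13.3, 40.6). Then |AN| = |N − A| = 42.7.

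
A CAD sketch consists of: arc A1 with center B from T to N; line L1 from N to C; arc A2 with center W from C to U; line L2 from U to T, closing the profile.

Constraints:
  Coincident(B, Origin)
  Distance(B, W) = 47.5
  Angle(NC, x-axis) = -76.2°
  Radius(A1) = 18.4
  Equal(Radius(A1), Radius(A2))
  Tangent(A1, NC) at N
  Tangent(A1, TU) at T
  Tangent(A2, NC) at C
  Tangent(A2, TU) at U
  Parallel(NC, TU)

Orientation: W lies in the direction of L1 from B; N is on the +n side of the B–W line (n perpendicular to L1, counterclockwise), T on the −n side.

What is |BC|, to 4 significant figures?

50.94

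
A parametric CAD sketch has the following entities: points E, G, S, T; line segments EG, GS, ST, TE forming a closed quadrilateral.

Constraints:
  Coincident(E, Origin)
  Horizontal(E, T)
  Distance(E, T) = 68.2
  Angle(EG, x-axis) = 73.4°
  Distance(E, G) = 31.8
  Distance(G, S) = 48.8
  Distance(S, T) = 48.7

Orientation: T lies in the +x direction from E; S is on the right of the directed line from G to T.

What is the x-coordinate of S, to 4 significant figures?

22.37

E is at the origin; E and T share the same y with |ET| = 68.2 and T in +x, so T = (68.2, 0). EG runs at 73.4° with |EG| = 31.8, so G = (9.085, 30.47). S is determined by |GS| = 48.8 and |ST| = 48.7 together: it lies at the intersection of circle(G, 48.8) and circle(T, 48.7). With |GT| = 66.51, the foot of the radical line on GT is 33.33 from G and the perpendicular offset is √(48.8² − 33.33²) = 35.65. Taking the right-of-GT solution: S = (22.37, -16.48).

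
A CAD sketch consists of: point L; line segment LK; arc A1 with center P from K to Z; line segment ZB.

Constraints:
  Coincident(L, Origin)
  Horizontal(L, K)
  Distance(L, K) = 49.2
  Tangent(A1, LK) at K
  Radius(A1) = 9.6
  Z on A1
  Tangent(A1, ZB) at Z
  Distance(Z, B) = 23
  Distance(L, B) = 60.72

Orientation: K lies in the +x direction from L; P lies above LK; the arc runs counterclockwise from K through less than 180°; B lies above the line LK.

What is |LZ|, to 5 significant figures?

59.608

L is at the origin; LK is horizontal with |LK| = 49.2 and K on the +x side, so K = (49.200, 0.0000). Since A1 is tangent to LK there, PK ⟂ LK, so P = K + (0, 9.6) = (49.200, 9.6000). Since PZ ⟂ ZB (tangency), |PB| = √(9.6² + 23.0²) = 24.923 regardless of where Z sits on A1. So B lies on both circle(L, 60.72) and circle(P, 24.923); the above-LK intersection is B = (49.959, 34.512). Z is the foot of the tangent from B: Z = (58.168, 13.026).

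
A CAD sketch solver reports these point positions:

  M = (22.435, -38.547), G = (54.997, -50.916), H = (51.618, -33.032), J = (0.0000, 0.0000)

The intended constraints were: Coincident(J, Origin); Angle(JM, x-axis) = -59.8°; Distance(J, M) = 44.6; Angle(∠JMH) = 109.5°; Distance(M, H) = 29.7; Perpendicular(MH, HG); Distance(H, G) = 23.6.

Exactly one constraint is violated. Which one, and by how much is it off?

Distance(H, G) = 23.6 — off by 5.40.

J = (0.00, 0.00) ✓; JM at -59.80° ✓; |JM| = 44.60 ✓; ∠JMH = 109.5° ✓; |MH| = 29.70 ✓; ∠(MH, HG) = 90.00° ✓; |HG| = 18.20 ✗.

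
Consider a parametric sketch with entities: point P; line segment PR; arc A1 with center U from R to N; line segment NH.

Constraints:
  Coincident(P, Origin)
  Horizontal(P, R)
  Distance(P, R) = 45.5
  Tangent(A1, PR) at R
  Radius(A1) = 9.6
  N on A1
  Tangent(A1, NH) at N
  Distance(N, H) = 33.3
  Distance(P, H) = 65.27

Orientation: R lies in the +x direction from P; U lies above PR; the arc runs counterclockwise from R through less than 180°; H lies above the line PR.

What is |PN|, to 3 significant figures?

56.1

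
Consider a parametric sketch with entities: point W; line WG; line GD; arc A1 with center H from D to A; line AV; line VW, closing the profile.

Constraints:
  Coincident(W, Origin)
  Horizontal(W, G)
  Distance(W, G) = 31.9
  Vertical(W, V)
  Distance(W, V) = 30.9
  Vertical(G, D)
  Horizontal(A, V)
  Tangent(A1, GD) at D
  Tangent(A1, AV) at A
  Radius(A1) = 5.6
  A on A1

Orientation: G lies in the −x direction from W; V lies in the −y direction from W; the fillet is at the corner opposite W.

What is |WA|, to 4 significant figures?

40.58

W is at the origin; W and G share the same y with |WG| = 31.9 and G on the −x side, so G = (-31.90, 0.000). WV is vertical with |WV| = 30.9 and V on the −y side, so V = (0.000, -30.90). The virtual corner opposite W is at (-31.90, -30.90). Tangency of A1 to GD means the radius HD is perpendicular to GD and A1 meets AV tangentially, so HA is at right angles to AV, with radius 5.6, so the center H sits 5.6 in from both sides at H = (-26.30, -25.30). That places the tangent points at D = (-31.90, -25.30) on GD and A = (-26.30, -30.90) on AV. Then |WA| = |A − W| = 40.58.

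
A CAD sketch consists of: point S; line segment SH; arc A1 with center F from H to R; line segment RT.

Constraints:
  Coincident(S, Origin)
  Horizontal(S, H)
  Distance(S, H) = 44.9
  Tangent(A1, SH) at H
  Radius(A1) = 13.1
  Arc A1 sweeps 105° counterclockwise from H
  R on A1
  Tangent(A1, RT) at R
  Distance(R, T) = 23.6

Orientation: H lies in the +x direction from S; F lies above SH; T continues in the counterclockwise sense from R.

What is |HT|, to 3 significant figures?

39.8

S is at the origin; S and H share the same y with |SH| = 44.9 and H on the +x side, so H = (44.9, 0.00). A1 meets SH tangentially, so FH is at right angles to SH, so F = H + (0, 13.1) = (44.9, 13.1). On A1, H sits at bearing -90° from F; a 105° counterclockwise sweep puts R at bearing 15°, so R = F + 13.1·(cos 15°, sin 15°) = (57.6, 16.5). Tangency of A1 to RT means the radius FR is perpendicular to RT, so RT runs along (−sin 15°, cos 15°); with |RT| = 23.6, T = (51.4, 39.3). Then |HT| = |T − H| = 39.8.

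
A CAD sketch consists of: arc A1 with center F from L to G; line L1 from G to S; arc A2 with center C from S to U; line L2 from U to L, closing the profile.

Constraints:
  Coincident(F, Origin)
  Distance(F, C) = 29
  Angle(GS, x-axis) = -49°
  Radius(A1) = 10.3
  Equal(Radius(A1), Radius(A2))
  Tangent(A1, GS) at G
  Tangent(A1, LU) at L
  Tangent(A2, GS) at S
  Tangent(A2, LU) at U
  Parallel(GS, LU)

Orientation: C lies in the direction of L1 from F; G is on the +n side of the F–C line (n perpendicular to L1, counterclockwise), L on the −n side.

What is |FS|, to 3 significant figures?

30.8

The slot axis is L1's direction at -49.0°, so u = (cos -49.0°, sin -49.0°) = (0.656, -0.755) and n = (−sin -49.0°, cos -49.0°) = (0.755, 0.656). F is at the origin and C lies 29.0 along u from F, so C = 29.0·u = (19.0, -21.9). Tangency of A1 to both parallel lines with radius 10.3 puts G and L at F ± 10.3·n: G = (7.77, 6.76), L = (-7.77, -6.76). Equal radii place S and U the same way about C: S = C + 10.3·n = (26.8, -15.1), U = C − 10.3·n = (11.3, -28.6). Then |FS| = |S − F| = 30.8.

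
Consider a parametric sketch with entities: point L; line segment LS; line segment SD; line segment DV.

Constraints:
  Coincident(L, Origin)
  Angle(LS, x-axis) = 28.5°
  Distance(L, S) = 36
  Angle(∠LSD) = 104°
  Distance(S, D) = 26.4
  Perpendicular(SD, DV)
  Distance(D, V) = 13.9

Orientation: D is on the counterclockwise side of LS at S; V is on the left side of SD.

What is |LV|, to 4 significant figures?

40.93

L is at the origin; LS runs at 28.5° with length 36.0, so S = 36.0·(cos 28.5°, sin 28.5°) = (31.64, 17.18). ∠LSD = 104.0°, so SD runs at 28.5° + (180° − 104.0°) = 104.5° from the x-axis; with |SD| = 26.4, D = S + 26.4·(cos 104.5°, sin 104.5°) = (25.03, 42.74). SD is perpendicular to DV; with |DV| = 13.9 on the left of SD, V = D + 13.9·(-0.9681, -0.2504) = (11.57, 39.26). Then |LV| = |V − L| = 40.93.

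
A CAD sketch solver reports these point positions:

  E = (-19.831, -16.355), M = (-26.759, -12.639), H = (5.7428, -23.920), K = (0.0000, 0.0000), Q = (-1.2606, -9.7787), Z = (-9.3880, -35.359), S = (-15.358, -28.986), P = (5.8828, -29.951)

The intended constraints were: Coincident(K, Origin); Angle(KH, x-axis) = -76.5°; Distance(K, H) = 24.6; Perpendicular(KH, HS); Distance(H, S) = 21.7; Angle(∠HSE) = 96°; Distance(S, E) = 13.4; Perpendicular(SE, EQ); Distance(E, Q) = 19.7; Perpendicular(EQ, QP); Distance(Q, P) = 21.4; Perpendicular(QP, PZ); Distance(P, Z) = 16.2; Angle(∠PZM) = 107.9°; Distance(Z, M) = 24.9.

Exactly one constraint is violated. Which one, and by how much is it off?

Distance(Z, M) = 24.9 — off by 3.70.

K = (0.00, 0.00) ✓; KH at -76.50° ✓; |KH| = 24.60 ✓; ∠(KH, HS) = 90.00° ✓; |HS| = 21.70 ✓; ∠HSE = 96.00° ✓; |SE| = 13.40 ✓; ∠(SE, EQ) = 90.00° ✓; |EQ| = 19.70 ✓; ∠(EQ, QP) = 90.00° ✓; |QP| = 21.40 ✓; ∠(QP, PZ) = 90.00° ✓; |PZ| = 16.20 ✓; ∠PZM = 107.9° ✓; |ZM| = 28.60 ✗.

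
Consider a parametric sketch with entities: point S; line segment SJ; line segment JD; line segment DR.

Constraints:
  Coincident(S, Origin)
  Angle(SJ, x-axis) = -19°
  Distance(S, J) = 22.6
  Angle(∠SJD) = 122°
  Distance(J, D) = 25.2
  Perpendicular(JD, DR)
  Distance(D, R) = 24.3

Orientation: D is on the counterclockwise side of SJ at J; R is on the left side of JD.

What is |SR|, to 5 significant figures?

37.529

S is at the origin; SJ runs at -19.0° with length 22.6, so J = 22.6·(cos -19.0°, sin -19.0°) = (21.369, -7.3578). ∠SJD = 122.0°, so JD runs at -19.0° + (180° − 122.0°) = 39.000° from the x-axis; with |JD| = 25.2, D = J + 25.2·(cos 39.000°, sin 39.000°) = (40.953, 8.5010). JD is perpendicular to DR; with |DR| = 24.3 on the left of JD, R = D + 24.3·(-0.62932, 0.77715) = (25.660, 27.386). Then |SR| = |R − S| = 37.529.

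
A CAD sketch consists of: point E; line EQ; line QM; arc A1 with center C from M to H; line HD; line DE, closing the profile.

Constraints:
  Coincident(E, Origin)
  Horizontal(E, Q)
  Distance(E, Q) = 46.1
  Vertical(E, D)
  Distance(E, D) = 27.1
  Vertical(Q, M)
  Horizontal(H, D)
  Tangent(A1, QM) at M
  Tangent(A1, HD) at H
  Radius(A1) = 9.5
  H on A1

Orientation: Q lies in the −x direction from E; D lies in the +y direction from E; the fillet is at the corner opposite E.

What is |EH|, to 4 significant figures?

45.54

The virtual corner opposite E is at (-46.10, 27.10). Since A1 is tangent to QM there, CM ⟂ QM and the tangent condition forces CH to be normal to HD, with radius 9.5, so the center C sits 9.5 in from both sides at C = (-36.60, 17.60). That places the tangent points at M = (-46.10, 17.60) on QM and H = (-36.60, 27.10) on HD. Then |EH| = |H − E| = 45.54.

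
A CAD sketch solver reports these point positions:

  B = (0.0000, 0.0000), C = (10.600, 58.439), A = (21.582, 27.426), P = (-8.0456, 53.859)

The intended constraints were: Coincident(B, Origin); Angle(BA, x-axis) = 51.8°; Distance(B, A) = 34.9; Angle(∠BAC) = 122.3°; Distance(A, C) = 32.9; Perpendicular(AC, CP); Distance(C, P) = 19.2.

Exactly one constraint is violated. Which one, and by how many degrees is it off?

Perpendicular(AC, CP) — off by 5.70°.

B = (0.00, 0.00) ✓; BA at 51.80° ✓; |BA| = 34.90 ✓; ∠BAC = 122.3° ✓; |AC| = 32.90 ✓; ∠(AC, CP) = 84.30° ✗; |CP| = 19.20 ✓.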